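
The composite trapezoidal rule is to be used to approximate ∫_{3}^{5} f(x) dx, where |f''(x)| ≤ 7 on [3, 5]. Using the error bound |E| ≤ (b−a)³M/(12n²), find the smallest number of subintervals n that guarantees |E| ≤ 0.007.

Need 56/(12n²) ≤ 0.007.
n² ≥ 56/(12·0.007) = 666.667 ⇒ n ≥ 25.8199, so the smallest n is 26.

26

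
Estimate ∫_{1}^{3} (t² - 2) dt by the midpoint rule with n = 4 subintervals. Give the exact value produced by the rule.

4.625

h = (3 − 1)/4 = 0.5.
Midpoints m₁,…,m₄ = 1.25, 1.75, 2.25, 2.75.
f(m₁)=-0.4375, f(m₂)=1.0625, f(m₃)=3.0625, f(m₄)=5.5625.
h·[f(m₁) + f(m₂) + f(m₃) + f(m₄)] = 0.5·(9.25) = 4.625.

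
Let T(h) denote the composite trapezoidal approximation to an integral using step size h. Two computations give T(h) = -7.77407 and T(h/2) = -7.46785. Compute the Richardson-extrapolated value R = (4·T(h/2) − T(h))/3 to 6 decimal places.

-7.365777

R = (4·T(h/2) − T(h)) / 3 = (4·(-7.46785) − (-7.77407))/3 = (-22.09733)/3 = -7.365777.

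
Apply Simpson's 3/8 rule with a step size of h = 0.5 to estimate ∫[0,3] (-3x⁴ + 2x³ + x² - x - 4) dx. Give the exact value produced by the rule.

-112.96875

h = (3 − 0)/6 = 0.5.
Nodes x₀,…,x₆ = 0, 0.5, 1, 1.5, 2, 2.5, 3.
f(x) = -3x⁴ + 2x³ + x² - x - 4: f₀=-4, f₁=-4.1875, f₂=-5, f₃=-11.6875, f₄=-34, f₅=-86.1875, f₆=-187.
(3h/8)·[f₀ + 3f₁ + 3f₂ + 2f₃ + 3f₄ + 3f₅ + f₆] = 0.1875·(-602.5) = -112.96875.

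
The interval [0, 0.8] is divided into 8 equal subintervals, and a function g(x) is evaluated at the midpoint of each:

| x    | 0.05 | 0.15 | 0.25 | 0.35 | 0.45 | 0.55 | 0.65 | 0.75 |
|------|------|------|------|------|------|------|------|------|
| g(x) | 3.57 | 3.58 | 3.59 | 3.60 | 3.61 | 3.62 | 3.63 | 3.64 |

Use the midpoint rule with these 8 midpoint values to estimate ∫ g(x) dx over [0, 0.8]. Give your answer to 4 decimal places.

h = 0.1, n = 8.
h·[y(m₁) + y(m₂) + y(m₃) + y(m₄) + y(m₅) + y(m₆) + y(m₇) + y(m₈)] = 0.1·(28.84) = 2.8840.

2.8840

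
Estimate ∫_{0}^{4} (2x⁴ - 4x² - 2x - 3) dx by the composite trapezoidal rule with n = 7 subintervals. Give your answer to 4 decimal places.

h = (4 − 0)/7 = 0.571429.
Nodes x₀,…,x₇ = 0, 0.571429, 1.142857, 1.714286, 2.285714, 2.857143, 3.428571, 4.
f(x) = 2x⁴ - 4x² - 2x - 3: f₀=-3, f₁=-5.235735, f₂=-7.098292, f₃=-0.910870, f₄=26.121200, f₅=91.910454, f₆=219.487297, f₇=437.
(h/2)·[f₀ + 2f₁ + 2f₂ + 2f₃ + 2f₄ + 2f₅ + 2f₆ + f₇] = 0.285714·(1082.548105) = 309.2995.

309.2995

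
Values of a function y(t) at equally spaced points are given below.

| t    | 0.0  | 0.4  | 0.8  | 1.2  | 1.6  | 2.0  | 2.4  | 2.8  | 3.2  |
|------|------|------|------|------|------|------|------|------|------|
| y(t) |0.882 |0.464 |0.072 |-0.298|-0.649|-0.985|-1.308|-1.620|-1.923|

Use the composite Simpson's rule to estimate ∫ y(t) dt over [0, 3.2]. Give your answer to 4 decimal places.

-1.9423

h = 0.4, n = 8.
(h/3)·[y₀ + 4y₁ + 2y₂ + 4y₃ + 2y₄ + 4y₅ + 2y₆ + 4y₇ + y₈] = 0.133333·(-14.567) = -1.9423.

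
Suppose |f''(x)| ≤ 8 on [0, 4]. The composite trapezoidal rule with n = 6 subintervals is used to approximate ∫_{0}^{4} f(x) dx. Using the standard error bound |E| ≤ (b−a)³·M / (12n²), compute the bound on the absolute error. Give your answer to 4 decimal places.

1.1852

|E| ≤ (4)³·8 / (12·6²) = 512/432 = 1.1852.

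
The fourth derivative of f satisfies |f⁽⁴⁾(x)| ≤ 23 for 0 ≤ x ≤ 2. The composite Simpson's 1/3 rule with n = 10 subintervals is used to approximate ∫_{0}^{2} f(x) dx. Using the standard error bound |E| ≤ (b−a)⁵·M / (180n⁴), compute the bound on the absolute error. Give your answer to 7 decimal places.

0.0004089

|E| ≤ (2)⁵·23 / (180·10⁴) = 736/1800000 = 0.0004089.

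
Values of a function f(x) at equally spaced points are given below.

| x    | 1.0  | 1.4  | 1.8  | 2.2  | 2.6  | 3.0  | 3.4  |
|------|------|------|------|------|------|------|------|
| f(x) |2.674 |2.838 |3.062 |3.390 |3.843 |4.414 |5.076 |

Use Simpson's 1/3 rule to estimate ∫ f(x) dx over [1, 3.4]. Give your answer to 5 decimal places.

8.55040

h = 0.4, n = 6.
(h/3)·[y₀ + 4y₁ + 2y₂ + 4y₃ + 2y₄ + 4y₅ + y₆] = 0.133333·(64.128) = 8.55040.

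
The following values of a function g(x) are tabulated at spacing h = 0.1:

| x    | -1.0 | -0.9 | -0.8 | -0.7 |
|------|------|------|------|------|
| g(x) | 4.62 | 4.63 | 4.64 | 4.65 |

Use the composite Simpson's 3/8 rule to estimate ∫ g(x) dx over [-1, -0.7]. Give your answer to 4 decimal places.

1.3905

h = 0.1, n = 3.
(3h/8)·[y₀ + 3y₁ + 3y₂ + y₃] = 0.0375·(37.08) = 1.3905.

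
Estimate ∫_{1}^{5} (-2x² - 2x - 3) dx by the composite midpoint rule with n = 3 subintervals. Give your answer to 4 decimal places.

h = (5 − 1)/3 = 1.333333.
Midpoints m₁,…,m₃ = 1.666667, 3, 4.333333.
f(m₁)=-11.888889, f(m₂)=-27, f(m₃)=-49.222222.
h·[f(m₁) + f(m₂) + f(m₃)] = 1.333333·(-88.111111) = -117.4815.

-117.4815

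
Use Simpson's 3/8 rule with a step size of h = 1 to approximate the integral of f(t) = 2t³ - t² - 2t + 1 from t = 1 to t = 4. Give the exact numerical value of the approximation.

94.5

h = (4 − 1)/3 = 1.
Nodes t₀,…,t₃ = 1, 2, 3, 4.
f(t) = 2t³ - t² - 2t + 1: f₀=0, f₁=9, f₂=40, f₃=105.
(3h/8)·[f₀ + 3f₁ + 3f₂ + f₃] = 0.375·(252) = 94.5.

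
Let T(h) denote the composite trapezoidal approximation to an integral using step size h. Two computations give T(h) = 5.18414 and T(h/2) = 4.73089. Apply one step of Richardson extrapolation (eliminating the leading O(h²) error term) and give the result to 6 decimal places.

4.579807

R = (4·T(h/2) − T(h)) / 3 = (4·4.73089 − 5.18414)/3 = (13.73942)/3 = 4.579807.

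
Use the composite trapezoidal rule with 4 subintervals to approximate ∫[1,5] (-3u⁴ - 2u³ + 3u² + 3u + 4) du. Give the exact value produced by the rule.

-2144

h = (5 − 1)/4 = 1.
Nodes u₀,…,u₄ = 1, 2, 3, 4, 5.
f(u) = -3u⁴ - 2u³ + 3u² + 3u + 4: f₀=5, f₁=-42, f₂=-257, f₃=-832, f₄=-2031.
(h/2)·[f₀ + 2f₁ + 2f₂ + 2f₃ + f₄] = 0.5·(-4288) = -2144.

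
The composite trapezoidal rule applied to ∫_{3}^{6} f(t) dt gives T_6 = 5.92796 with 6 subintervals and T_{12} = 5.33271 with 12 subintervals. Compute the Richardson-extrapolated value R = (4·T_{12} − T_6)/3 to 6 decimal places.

5.134293

R = (4·T_{12} − T_6) / 3 = (4·5.33271 − 5.92796)/3 = (15.40288)/3 = 5.134293.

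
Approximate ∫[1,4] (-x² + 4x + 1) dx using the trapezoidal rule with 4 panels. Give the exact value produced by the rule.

11.71875

h = (4 − 1)/4 = 0.75.
Nodes x₀,…,x₄ = 1, 1.75, 2.5, 3.25, 4.
f(x) = -x² + 4x + 1: f₀=4, f₁=4.9375, f₂=4.75, f₃=3.4375, f₄=1.
(h/2)·[f₀ + 2f₁ + 2f₂ + 2f₃ + f₄] = 0.375·(31.25) = 11.71875.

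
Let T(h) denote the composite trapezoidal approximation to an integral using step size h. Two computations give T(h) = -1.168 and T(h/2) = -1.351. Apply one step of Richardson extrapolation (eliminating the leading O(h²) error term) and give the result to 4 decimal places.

-1.4120

R = (4·T(h/2) − T(h)) / 3 = (4·(-1.351) − (-1.168))/3 = (-4.236)/3 = -1.4120.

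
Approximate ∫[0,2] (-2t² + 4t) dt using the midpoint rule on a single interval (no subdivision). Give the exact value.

M = (b−a)·f(1) = 2·(2) = 4.

4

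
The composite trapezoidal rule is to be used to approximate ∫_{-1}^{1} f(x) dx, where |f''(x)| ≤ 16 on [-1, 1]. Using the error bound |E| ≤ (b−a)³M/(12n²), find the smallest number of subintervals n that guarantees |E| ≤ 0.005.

47

Need 128/(12n²) ≤ 0.005.
n² ≥ 128/(12·0.005) = 2133.33 ⇒ n ≥ 46.1880, so the smallest n is 47.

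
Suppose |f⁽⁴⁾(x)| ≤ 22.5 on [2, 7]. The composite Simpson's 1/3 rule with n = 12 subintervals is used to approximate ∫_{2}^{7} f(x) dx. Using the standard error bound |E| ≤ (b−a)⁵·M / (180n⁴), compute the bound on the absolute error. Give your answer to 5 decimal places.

|E| ≤ (5)⁵·22.5 / (180·12⁴) = 70312.5/3732480 = 0.01884.

0.01884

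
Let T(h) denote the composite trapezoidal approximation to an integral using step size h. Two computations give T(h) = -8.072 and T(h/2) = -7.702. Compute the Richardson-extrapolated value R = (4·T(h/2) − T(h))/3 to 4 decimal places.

R = (4·T(h/2) − T(h)) / 3 = (4·(-7.702) − (-8.072))/3 = (-22.736)/3 = -7.5787.

-7.5787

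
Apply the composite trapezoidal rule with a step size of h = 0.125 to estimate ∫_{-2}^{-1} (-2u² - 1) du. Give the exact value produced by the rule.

-5.671875

h = (-1 − (-2))/8 = 0.125.
Nodes u₀,…,u₈ = -2, -1.875, -1.75, -1.625, -1.5, -1.375, -1.25, -1.125, -1.
f(u) = -2u² - 1: f₀=-9, f₁=-8.03125, f₂=-7.125, f₃=-6.28125, f₄=-5.5, f₅=-4.78125, f₆=-4.125, f₇=-3.53125, f₈=-3.
(h/2)·[f₀ + 2f₁ + 2f₂ + 2f₃ + 2f₄ + 2f₅ + 2f₆ + 2f₇ + f₈] = 0.0625·(-90.75) = -5.671875.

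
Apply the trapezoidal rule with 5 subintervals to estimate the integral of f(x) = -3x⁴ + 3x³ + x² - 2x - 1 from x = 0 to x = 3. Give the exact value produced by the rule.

h = (3 − 0)/5 = 0.6.
Nodes x₀,…,x₅ = 0, 0.6, 1.2, 1.8, 2.4, 3.
f(x) = -3x⁴ + 3x³ + x² - 2x - 1: f₀=-1, f₁=-1.5808, f₂=-2.9968, f₃=-15.3568, f₄=-58.1008, f₅=-160.
(h/2)·[f₀ + 2f₁ + 2f₂ + 2f₃ + 2f₄ + f₅] = 0.3·(-317.0704) = -95.12112.

-95.12112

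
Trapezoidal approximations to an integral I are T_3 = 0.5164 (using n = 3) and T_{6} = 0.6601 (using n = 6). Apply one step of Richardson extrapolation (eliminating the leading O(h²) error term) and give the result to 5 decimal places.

0.70800

R = (4·T_{6} − T_3) / 3 = (4·0.6601 − 0.5164)/3 = (2.1240)/3 = 0.70800.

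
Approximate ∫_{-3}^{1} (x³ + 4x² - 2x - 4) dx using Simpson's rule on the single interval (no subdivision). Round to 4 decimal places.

9.3333

S = (b−a)/6 · [f(-3) + 4f(-1) + f(1)] = 0.666667·[11 + 4·1 + (-1)] = 9.3333.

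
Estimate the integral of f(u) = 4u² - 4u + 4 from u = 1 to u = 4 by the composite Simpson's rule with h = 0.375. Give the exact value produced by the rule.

h = (4 − 1)/8 = 0.375.
Nodes u₀,…,u₈ = 1, 1.375, 1.75, 2.125, 2.5, 2.875, 3.25, 3.625, 4.
f(u) = 4u² - 4u + 4: f₀=4, f₁=6.0625, f₂=9.25, f₃=13.5625, f₄=19, f₅=25.5625, f₆=33.25, f₇=42.0625, f₈=52.
(h/3)·[f₀ + 4f₁ + 2f₂ + 4f₃ + 2f₄ + 4f₅ + 2f₆ + 4f₇ + f₈] = 0.125·(528) = 66.

66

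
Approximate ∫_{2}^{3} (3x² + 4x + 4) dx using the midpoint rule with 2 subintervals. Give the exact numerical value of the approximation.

32.9375

h = (3 − 2)/2 = 0.5.
Midpoints m₁,…,m₂ = 2.25, 2.75.
f(m₁)=28.1875, f(m₂)=37.6875.
h·[f(m₁) + f(m₂)] = 0.5·(65.875) = 32.9375.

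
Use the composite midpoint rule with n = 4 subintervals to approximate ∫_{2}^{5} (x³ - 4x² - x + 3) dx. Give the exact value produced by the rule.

-6.1640625

h = (5 − 2)/4 = 0.75.
Midpoints m₁,…,m₄ = 2.375, 3.125, 3.875, 4.625.
f(m₁)=-8.541015625, f(m₂)=-8.669921875, f(m₃)=-2.751953125, f(m₄)=11.744140625.
h·[f(m₁) + f(m₂) + f(m₃) + f(m₄)] = 0.75·(-8.21875) = -6.1640625.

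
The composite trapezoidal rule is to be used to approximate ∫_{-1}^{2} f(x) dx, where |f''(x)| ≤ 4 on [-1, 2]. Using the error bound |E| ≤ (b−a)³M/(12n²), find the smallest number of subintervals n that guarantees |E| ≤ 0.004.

48

Need 108/(12n²) ≤ 0.004.
n² ≥ 108/(12·0.004) = 2250 ⇒ n ≥ 47.4342, so the smallest n is 48.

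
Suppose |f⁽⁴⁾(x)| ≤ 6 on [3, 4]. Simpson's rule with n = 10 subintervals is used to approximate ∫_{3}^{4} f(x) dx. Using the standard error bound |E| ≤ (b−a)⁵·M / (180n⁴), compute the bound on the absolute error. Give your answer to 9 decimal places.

|E| ≤ (1)⁵·6 / (180·10⁴) = 6/1800000 = 0.000003333.

0.000003333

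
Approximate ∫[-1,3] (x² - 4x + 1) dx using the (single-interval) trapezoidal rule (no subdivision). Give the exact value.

8

T = (b−a)/2 · [f(-1) + f(3)] = 2·[6 + (-2)] = 8.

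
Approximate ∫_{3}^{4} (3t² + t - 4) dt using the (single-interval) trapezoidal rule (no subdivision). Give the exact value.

T = (b−a)/2 · [f(3) + f(4)] = 0.5·[26 + 48] = 37.

37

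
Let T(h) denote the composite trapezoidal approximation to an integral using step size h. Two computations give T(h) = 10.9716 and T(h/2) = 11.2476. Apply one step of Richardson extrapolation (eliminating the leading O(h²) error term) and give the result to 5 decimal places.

R = (4·T(h/2) − T(h)) / 3 = (4·11.2476 − 10.9716)/3 = (34.0188)/3 = 11.33960.

11.33960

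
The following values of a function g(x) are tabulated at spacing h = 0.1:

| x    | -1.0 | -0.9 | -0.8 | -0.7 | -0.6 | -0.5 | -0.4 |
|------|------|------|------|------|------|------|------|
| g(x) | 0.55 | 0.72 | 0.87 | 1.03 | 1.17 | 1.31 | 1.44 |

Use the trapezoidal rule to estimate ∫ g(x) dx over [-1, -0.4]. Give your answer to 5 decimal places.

h = 0.1, n = 6.
(h/2)·[y₀ + 2y₁ + 2y₂ + 2y₃ + 2y₄ + 2y₅ + y₆] = 0.05·(12.19) = 0.60950.

0.60950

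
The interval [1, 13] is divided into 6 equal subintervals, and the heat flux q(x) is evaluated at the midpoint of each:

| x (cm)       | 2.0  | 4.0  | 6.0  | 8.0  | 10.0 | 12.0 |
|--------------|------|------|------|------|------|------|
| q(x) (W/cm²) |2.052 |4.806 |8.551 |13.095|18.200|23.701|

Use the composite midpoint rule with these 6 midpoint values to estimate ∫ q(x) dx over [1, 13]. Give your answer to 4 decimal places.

h = 2, n = 6.
h·[y(m₁) + y(m₂) + y(m₃) + y(m₄) + y(m₅) + y(m₆)] = 2·(70.405) = 140.8100.

140.8100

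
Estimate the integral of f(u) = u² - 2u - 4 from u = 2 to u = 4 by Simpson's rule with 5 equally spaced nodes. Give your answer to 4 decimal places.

-1.3333

h = (4 − 2)/4 = 0.5.
Nodes u₀,…,u₄ = 2, 2.5, 3, 3.5, 4.
f(u) = u² - 2u - 4: f₀=-4, f₁=-2.75, f₂=-1, f₃=1.25, f₄=4.
(h/3)·[f₀ + 4f₁ + 2f₂ + 4f₃ + f₄] = 0.166667·(-8) = -1.3333.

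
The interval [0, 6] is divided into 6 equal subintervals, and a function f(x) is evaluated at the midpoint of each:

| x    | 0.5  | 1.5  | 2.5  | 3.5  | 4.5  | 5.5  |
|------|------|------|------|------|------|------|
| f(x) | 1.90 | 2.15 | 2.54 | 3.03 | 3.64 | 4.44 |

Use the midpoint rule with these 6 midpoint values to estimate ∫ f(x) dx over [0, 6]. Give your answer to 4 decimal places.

h = 1, n = 6.
h·[y(m₁) + y(m₂) + y(m₃) + y(m₄) + y(m₅) + y(m₆)] = 1·(17.70) = 17.7000.

17.7000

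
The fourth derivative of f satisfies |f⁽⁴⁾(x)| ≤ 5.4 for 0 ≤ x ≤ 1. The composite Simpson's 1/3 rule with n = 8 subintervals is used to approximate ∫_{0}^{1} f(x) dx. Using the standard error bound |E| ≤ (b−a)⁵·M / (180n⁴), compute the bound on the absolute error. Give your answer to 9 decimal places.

|E| ≤ (1)⁵·5.4 / (180·8⁴) = 5.4/737280 = 0.000007324.

0.000007324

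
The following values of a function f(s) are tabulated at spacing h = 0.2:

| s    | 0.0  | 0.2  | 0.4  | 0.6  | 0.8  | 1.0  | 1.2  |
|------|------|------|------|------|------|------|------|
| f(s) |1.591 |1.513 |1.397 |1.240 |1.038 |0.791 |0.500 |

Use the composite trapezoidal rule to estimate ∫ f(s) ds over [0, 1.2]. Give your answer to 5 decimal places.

1.40490

h = 0.2, n = 6.
(h/2)·[y₀ + 2y₁ + 2y₂ + 2y₃ + 2y₄ + 2y₅ + y₆] = 0.1·(14.049) = 1.40490.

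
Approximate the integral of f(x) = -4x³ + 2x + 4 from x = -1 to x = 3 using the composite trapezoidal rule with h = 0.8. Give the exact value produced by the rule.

h = (3 − (-1))/5 = 0.8.
Nodes x₀,…,x₅ = -1, -0.2, 0.6, 1.4, 2.2, 3.
f(x) = -4x³ + 2x + 4: f₀=6, f₁=3.632, f₂=4.336, f₃=-4.176, f₄=-34.192, f₅=-98.
(h/2)·[f₀ + 2f₁ + 2f₂ + 2f₃ + 2f₄ + f₅] = 0.4·(-152.8) = -61.12.

-61.12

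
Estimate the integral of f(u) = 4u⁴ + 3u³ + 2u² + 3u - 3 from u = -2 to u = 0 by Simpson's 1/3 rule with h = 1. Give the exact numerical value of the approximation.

h = (0 − (-2))/2 = 1.
Nodes u₀,…,u₂ = -2, -1, 0.
f(u) = 4u⁴ + 3u³ + 2u² + 3u - 3: f₀=39, f₁=-3, f₂=-3.
(h/3)·[f₀ + 4f₁ + f₂] = 0.333333·(24) = 8.

8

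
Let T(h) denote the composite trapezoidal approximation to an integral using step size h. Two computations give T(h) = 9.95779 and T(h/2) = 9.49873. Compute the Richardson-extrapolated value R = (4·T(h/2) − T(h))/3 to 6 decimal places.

R = (4·T(h/2) − T(h)) / 3 = (4·9.49873 − 9.95779)/3 = (28.03713)/3 = 9.345710.

9.345710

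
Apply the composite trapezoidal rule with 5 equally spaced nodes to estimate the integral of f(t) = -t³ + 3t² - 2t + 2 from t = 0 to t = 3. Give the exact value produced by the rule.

3.328125

h = (3 − 0)/4 = 0.75.
Nodes t₀,…,t₄ = 0, 0.75, 1.5, 2.25, 3.
f(t) = -t³ + 3t² - 2t + 2: f₀=2, f₁=1.765625, f₂=2.375, f₃=1.296875, f₄=-4.
(h/2)·[f₀ + 2f₁ + 2f₂ + 2f₃ + f₄] = 0.375·(8.875) = 3.328125.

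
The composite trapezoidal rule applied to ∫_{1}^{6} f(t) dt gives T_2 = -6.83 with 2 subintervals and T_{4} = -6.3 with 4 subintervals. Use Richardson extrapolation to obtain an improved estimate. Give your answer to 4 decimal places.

R = (4·T_{4} − T_2) / 3 = (4·(-6.3) − (-6.83))/3 = (-18.37)/3 = -6.1233.

-6.1233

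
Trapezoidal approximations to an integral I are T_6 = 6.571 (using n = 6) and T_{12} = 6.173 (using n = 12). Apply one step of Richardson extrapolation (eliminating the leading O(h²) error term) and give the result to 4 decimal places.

R = (4·T_{12} − T_6) / 3 = (4·6.173 − 6.571)/3 = (18.121)/3 = 6.0403.

6.0403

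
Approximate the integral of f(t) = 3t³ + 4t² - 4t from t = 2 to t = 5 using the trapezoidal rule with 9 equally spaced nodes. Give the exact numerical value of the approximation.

573.24609375

h = (5 − 2)/8 = 0.375.
Nodes t₀,…,t₈ = 2, 2.375, 2.75, 3.125, 3.5, 3.875, 4.25, 4.625, 5.
f(t) = 3t³ + 4t² - 4t: f₀=32, f₁=53.251953125, f₂=81.640625, f₃=118.115234375, f₄=163.625, f₅=219.119140625, f₆=285.546875, f₇=363.857421875, f₈=455.
(h/2)·[f₀ + 2f₁ + 2f₂ + 2f₃ + 2f₄ + 2f₅ + 2f₆ + 2f₇ + f₈] = 0.1875·(3057.3125) = 573.24609375.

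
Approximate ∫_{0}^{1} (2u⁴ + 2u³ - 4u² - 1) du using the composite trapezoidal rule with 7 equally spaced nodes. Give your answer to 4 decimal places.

h = (1 − 0)/6 = 0.166667.
Nodes u₀,…,u₆ = 0, 0.166667, 0.333333, 0.5, 0.666667, 0.833333, 1.
f(u) = 2u⁴ + 2u³ - 4u² - 1: f₀=-1, f₁=-1.100309, f₂=-1.345679, f₃=-1.625, f₄=-1.790123, f₅=-1.655864, f₆=-1.
(h/2)·[f₀ + 2f₁ + 2f₂ + 2f₃ + 2f₄ + 2f₅ + f₆] = 0.083333·(-17.033951) = -1.4195.

-1.4195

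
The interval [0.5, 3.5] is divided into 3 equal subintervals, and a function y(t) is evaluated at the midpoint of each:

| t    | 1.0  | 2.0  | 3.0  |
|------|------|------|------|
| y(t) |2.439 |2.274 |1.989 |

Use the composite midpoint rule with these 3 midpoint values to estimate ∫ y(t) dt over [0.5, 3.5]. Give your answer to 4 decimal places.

6.7020

h = 1, n = 3.
h·[y(m₁) + y(m₂) + y(m₃)] = 1·(6.702) = 6.7020.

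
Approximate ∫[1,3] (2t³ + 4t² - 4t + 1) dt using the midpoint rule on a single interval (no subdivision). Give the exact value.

M = (b−a)·f(2) = 2·(25) = 50.

50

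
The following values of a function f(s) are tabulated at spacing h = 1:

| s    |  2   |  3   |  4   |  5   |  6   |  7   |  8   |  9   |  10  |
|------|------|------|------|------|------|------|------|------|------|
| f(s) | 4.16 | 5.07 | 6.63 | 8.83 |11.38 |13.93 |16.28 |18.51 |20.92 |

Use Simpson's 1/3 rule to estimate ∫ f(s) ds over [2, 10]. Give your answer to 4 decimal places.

h = 1, n = 8.
(h/3)·[y₀ + 4y₁ + 2y₂ + 4y₃ + 2y₄ + 4y₅ + 2y₆ + 4y₇ + y₈] = 0.333333·(279.02) = 93.0067.

93.0067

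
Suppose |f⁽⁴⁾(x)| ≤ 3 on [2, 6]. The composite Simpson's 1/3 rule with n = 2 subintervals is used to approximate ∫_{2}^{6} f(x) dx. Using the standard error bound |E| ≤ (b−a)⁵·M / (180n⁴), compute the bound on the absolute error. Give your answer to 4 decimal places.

|E| ≤ (4)⁵·3 / (180·2⁴) = 3072/2880 = 1.0667.

1.0667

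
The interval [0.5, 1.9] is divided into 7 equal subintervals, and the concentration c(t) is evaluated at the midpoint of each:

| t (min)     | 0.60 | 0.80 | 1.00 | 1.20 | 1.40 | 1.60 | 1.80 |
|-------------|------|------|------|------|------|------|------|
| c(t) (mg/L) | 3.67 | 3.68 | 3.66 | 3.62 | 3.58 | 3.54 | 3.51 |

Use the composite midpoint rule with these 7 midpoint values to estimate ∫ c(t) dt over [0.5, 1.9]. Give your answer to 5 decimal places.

5.05200

h = 0.2, n = 7.
h·[y(m₁) + y(m₂) + y(m₃) + y(m₄) + y(m₅) + y(m₆) + y(m₇)] = 0.2·(25.26) = 5.05200.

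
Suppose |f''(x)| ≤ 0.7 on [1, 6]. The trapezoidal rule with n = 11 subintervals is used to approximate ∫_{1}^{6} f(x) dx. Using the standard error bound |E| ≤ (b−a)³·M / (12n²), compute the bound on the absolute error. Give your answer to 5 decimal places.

0.06026

|E| ≤ (5)³·0.7 / (12·11²) = 87.5/1452 = 0.06026.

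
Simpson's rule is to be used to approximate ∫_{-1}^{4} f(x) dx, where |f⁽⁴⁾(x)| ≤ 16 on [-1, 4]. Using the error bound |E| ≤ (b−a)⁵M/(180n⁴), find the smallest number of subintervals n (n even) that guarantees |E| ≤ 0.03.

Need 50000/(180n⁴) ≤ 0.03.
n⁴ ≥ 50000/(180·0.03) = 9259.26 ⇒ n ≥ 9.8094, so the smallest even n is 10. (n must be even for Simpson's rule.)

10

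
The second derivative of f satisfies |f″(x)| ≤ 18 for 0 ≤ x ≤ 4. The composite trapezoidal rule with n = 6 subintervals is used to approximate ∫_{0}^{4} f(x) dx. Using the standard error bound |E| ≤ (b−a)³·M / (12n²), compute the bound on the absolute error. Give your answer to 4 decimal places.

2.6667

|E| ≤ (4)³·18 / (12·6²) = 1152/432 = 2.6667.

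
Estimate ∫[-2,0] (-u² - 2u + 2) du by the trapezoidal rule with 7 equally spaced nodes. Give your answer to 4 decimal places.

h = (0 − (-2))/6 = 0.333333.
Nodes u₀,…,u₆ = -2, -1.666667, -1.333333, -1, -0.666667, -0.333333, 0.
f(u) = -u² - 2u + 2: f₀=2, f₁=2.555556, f₂=2.888889, f₃=3, f₄=2.888889, f₅=2.555556, f₆=2.
(h/2)·[f₀ + 2f₁ + 2f₂ + 2f₃ + 2f₄ + 2f₅ + f₆] = 0.166667·(31.777778) = 5.2963.

5.2963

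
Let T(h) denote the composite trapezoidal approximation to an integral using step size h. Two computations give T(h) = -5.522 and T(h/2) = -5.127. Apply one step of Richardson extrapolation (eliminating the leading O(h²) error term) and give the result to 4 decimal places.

-4.9953

R = (4·T(h/2) − T(h)) / 3 = (4·(-5.127) − (-5.522))/3 = (-14.986)/3 = -4.9953.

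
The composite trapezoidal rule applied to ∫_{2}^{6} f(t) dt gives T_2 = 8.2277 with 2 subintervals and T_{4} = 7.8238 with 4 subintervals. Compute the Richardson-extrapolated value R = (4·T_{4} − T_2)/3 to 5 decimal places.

7.68917

R = (4·T_{4} − T_2) / 3 = (4·7.8238 − 8.2277)/3 = (23.0675)/3 = 7.68917.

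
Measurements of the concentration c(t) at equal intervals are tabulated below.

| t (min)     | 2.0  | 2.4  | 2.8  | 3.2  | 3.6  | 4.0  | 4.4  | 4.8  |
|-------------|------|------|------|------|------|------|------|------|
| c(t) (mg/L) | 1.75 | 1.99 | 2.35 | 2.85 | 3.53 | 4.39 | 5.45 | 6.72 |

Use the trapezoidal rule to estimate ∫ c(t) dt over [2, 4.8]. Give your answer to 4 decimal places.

9.9180

h = 0.4, n = 7.
(h/2)·[y₀ + 2y₁ + 2y₂ + 2y₃ + 2y₄ + 2y₅ + 2y₆ + y₇] = 0.2·(49.59) = 9.9180.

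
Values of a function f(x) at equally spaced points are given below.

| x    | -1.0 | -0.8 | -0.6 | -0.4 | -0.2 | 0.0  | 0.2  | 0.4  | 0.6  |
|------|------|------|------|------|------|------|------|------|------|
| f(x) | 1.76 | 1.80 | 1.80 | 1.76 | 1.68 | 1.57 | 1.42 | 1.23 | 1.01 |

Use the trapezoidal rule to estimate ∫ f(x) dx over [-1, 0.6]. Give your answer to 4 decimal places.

2.5290

h = 0.2, n = 8.
(h/2)·[y₀ + 2y₁ + 2y₂ + 2y₃ + 2y₄ + 2y₅ + 2y₆ + 2y₇ + y₈] = 0.1·(25.29) = 2.5290.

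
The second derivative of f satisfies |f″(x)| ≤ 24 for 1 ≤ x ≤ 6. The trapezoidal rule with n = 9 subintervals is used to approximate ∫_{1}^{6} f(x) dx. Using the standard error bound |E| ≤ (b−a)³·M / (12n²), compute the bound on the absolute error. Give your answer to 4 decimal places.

|E| ≤ (5)³·24 / (12·9²) = 3000/972 = 3.0864.

3.0864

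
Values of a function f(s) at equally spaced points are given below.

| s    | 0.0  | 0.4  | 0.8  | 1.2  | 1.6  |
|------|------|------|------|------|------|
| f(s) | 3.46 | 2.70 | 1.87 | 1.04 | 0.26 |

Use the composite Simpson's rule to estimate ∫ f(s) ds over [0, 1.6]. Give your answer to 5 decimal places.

2.98933

h = 0.4, n = 4.
(h/3)·[y₀ + 4y₁ + 2y₂ + 4y₃ + y₄] = 0.133333·(22.42) = 2.98933.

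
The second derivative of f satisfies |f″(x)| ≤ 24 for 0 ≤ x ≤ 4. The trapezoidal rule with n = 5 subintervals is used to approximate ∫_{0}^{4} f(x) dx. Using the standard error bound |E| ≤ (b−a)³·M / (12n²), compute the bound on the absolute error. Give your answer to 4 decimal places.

|E| ≤ (4)³·24 / (12·5²) = 1536/300 = 5.1200.

5.1200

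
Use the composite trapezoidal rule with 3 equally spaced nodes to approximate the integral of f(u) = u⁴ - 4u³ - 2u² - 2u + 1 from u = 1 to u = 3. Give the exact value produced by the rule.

h = (3 − 1)/2 = 1.
Nodes u₀,…,u₂ = 1, 2, 3.
f(u) = u⁴ - 4u³ - 2u² - 2u + 1: f₀=-6, f₁=-27, f₂=-50.
(h/2)·[f₀ + 2f₁ + f₂] = 0.5·(-110) = -55.

-55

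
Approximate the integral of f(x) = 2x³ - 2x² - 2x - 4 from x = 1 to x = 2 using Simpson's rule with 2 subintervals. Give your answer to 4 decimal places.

h = (2 − 1)/2 = 0.5.
Nodes x₀,…,x₂ = 1, 1.5, 2.
f(x) = 2x³ - 2x² - 2x - 4: f₀=-6, f₁=-4.75, f₂=0.
(h/3)·[f₀ + 4f₁ + f₂] = 0.166667·(-25) = -4.1667.

-4.1667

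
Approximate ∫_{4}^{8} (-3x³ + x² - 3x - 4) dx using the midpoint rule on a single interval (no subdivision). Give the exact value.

-2536

M = (b−a)·f(6) = 4·(-634) = -2536.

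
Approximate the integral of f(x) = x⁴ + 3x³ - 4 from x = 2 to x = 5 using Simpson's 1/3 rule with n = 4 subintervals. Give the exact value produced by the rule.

h = (5 − 2)/4 = 0.75.
Nodes x₀,…,x₄ = 2, 2.75, 3.5, 4.25, 5.
f(x) = x⁴ + 3x³ - 4: f₀=36, f₁=115.58203125, f₂=274.6875, f₃=552.55078125, f₄=996.
(h/3)·[f₀ + 4f₁ + 2f₂ + 4f₃ + f₄] = 0.25·(4253.90625) = 1063.4765625.

1063.4765625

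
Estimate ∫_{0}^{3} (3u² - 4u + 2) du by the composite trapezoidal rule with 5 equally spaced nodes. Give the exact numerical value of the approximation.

15.84375

h = (3 − 0)/4 = 0.75.
Nodes u₀,…,u₄ = 0, 0.75, 1.5, 2.25, 3.
f(u) = 3u² - 4u + 2: f₀=2, f₁=0.6875, f₂=2.75, f₃=8.1875, f₄=17.
(h/2)·[f₀ + 2f₁ + 2f₂ + 2f₃ + f₄] = 0.375·(42.25) = 15.84375.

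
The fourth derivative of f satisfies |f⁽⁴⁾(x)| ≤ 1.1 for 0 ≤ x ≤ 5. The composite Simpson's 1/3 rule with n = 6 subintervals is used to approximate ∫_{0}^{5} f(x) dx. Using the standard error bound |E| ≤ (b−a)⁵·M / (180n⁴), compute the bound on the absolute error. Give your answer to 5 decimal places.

|E| ≤ (5)⁵·1.1 / (180·6⁴) = 3437.5/233280 = 0.01474.

0.01474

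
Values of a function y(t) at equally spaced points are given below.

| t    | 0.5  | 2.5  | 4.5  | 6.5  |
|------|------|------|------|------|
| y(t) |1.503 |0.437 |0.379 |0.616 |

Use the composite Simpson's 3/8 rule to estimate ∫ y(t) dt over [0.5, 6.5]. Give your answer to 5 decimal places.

3.42525

h = 2, n = 3.
(3h/8)·[y₀ + 3y₁ + 3y₂ + y₃] = 0.75·(4.567) = 3.42525.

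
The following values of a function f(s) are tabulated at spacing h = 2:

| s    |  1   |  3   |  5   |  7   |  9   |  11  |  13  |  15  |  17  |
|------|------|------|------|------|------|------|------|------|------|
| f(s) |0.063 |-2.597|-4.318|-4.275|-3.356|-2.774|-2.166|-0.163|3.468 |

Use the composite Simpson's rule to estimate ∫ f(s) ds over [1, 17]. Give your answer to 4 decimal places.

h = 2, n = 8.
(h/3)·[y₀ + 4y₁ + 2y₂ + 4y₃ + 2y₄ + 4y₅ + 2y₆ + 4y₇ + y₈] = 0.666667·(-55.385) = -36.9233.

-36.9233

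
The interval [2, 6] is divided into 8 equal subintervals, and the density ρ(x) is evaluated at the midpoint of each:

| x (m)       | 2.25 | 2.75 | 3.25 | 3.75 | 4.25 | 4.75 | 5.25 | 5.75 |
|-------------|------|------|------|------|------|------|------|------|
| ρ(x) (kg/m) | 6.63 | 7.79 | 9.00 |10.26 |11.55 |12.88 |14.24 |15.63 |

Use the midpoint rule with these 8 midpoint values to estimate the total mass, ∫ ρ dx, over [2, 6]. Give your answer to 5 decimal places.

43.99000

h = 0.5, n = 8.
h·[y(m₁) + y(m₂) + y(m₃) + y(m₄) + y(m₅) + y(m₆) + y(m₇) + y(m₈)] = 0.5·(87.98) = 43.99000.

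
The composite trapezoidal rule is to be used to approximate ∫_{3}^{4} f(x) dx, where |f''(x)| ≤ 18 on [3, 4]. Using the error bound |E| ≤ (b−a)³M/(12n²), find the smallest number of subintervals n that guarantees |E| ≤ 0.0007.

Need 18/(12n²) ≤ 0.0007.
n² ≥ 18/(12·0.0007) = 2142.86 ⇒ n ≥ 46.2910, so the smallest n is 47.

47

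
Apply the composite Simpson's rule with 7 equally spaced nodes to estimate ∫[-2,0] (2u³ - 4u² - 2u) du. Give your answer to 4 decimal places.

h = (0 − (-2))/6 = 0.333333.
Nodes u₀,…,u₆ = -2, -1.666667, -1.333333, -1, -0.666667, -0.333333, 0.
f(u) = 2u³ - 4u² - 2u: f₀=-28, f₁=-17.037037, f₂=-9.185185, f₃=-4, f₄=-1.037037, f₅=0.148148, f₆=0.
(h/3)·[f₀ + 4f₁ + 2f₂ + 4f₃ + 2f₄ + 4f₅ + f₆] = 0.111111·(-132) = -14.6667.

-14.6667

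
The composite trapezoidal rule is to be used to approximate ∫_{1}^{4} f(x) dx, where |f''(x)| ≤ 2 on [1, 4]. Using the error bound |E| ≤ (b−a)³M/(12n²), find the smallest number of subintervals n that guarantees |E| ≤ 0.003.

Need 54/(12n²) ≤ 0.003.
n² ≥ 54/(12·0.003) = 1500 ⇒ n ≥ 38.7298, so the smallest n is 39.

39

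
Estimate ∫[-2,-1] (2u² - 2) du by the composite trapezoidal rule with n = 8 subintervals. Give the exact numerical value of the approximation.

2.671875

h = (-1 − (-2))/8 = 0.125.
Nodes u₀,…,u₈ = -2, -1.875, -1.75, -1.625, -1.5, -1.375, -1.25, -1.125, -1.
f(u) = 2u² - 2: f₀=6, f₁=5.03125, f₂=4.125, f₃=3.28125, f₄=2.5, f₅=1.78125, f₆=1.125, f₇=0.53125, f₈=0.
(h/2)·[f₀ + 2f₁ + 2f₂ + 2f₃ + 2f₄ + 2f₅ + 2f₆ + 2f₇ + f₈] = 0.0625·(42.75) = 2.671875.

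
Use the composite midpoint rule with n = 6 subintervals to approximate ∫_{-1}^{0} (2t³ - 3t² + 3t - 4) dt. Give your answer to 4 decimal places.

h = (0 − (-1))/6 = 0.166667.
Midpoints m₁,…,m₆ = -0.916667, -0.75, -0.583333, -0.416667, -0.25, -0.083333.
f(m₁)=-10.811343, f(m₂)=-8.78125, f(m₃)=-7.167824, f(m₄)=-5.915509, f(m₅)=-4.96875, f(m₆)=-4.271991.
h·[f(m₁) + f(m₂) + f(m₃) + f(m₄) + f(m₅) + f(m₆)] = 0.166667·(-41.916667) = -6.9861.

-6.9861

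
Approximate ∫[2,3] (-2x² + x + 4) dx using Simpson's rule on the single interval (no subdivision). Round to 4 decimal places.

-6.1667

S = (b−a)/6 · [f(2) + 4f(2.5) + f(3)] = 0.166667·[(-2) + 4·(-6) + (-11)] = -6.1667.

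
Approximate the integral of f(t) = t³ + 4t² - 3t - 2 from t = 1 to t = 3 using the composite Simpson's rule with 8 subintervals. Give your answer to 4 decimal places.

h = (3 − 1)/8 = 0.25.
Nodes t₀,…,t₈ = 1, 1.25, 1.5, 1.75, 2, 2.25, 2.5, 2.75, 3.
f(t) = t³ + 4t² - 3t - 2: f₀=0, f₁=2.453125, f₂=5.875, f₃=10.359375, f₄=16, f₅=22.890625, f₆=31.125, f₇=40.796875, f₈=52.
(h/3)·[f₀ + 4f₁ + 2f₂ + 4f₃ + 2f₄ + 4f₅ + 2f₆ + 4f₇ + f₈] = 0.083333·(464) = 38.6667.

38.6667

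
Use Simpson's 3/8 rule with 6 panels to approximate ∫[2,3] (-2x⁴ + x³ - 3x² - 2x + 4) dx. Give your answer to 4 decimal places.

h = (3 − 2)/6 = 0.166667.
Nodes x₀,…,x₆ = 2, 2.166667, 2.333333, 2.5, 2.666667, 2.833333, 3.
f(x) = -2x⁴ + x³ - 3x² - 2x + 4: f₀=-36, f₁=-48.320988, f₂=-63.580247, f₃=-82.25, f₄=-104.839506, f₅=-131.895062, f₆=-164.
(3h/8)·[f₀ + 3f₁ + 3f₂ + 2f₃ + 3f₄ + 3f₅ + f₆] = 0.0625·(-1410.407407) = -88.1505.

-88.1505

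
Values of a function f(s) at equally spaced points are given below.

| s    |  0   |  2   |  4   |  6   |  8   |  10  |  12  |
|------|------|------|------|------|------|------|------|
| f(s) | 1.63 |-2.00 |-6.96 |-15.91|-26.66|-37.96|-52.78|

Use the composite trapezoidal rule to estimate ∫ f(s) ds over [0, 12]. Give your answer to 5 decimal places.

-230.13000

h = 2, n = 6.
(h/2)·[y₀ + 2y₁ + 2y₂ + 2y₃ + 2y₄ + 2y₅ + y₆] = 1·(-230.13) = -230.13000.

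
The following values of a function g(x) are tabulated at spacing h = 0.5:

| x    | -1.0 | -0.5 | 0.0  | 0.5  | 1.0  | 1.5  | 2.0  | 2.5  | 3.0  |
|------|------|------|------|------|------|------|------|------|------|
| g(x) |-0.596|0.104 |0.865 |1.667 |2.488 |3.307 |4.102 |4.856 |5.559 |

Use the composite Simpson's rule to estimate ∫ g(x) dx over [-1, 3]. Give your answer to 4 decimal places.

9.9348

h = 0.5, n = 8.
(h/3)·[y₀ + 4y₁ + 2y₂ + 4y₃ + 2y₄ + 4y₅ + 2y₆ + 4y₇ + y₈] = 0.166667·(59.609) = 9.9348.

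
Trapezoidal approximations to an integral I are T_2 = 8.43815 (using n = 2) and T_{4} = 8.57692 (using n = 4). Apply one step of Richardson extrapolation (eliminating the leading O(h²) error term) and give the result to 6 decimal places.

8.623177

R = (4·T_{4} − T_2) / 3 = (4·8.57692 − 8.43815)/3 = (25.86953)/3 = 8.623177.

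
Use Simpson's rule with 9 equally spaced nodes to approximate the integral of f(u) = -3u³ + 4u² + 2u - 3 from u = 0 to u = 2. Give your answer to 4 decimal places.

h = (2 − 0)/8 = 0.25.
Nodes u₀,…,u₈ = 0, 0.25, 0.5, 0.75, 1, 1.25, 1.5, 1.75, 2.
f(u) = -3u³ + 4u² + 2u - 3: f₀=-3, f₁=-2.296875, f₂=-1.375, f₃=-0.515625, f₄=0, f₅=-0.109375, f₆=-1.125, f₇=-3.328125, f₈=-7.
(h/3)·[f₀ + 4f₁ + 2f₂ + 4f₃ + 2f₄ + 4f₅ + 2f₆ + 4f₇ + f₈] = 0.083333·(-40) = -3.3333.

-3.3333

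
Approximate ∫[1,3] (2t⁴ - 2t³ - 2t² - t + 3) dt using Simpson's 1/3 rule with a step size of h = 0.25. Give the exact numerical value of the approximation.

41.46875

h = (3 − 1)/8 = 0.25.
Nodes t₀,…,t₈ = 1, 1.25, 1.5, 1.75, 2, 2.25, 2.5, 2.75, 3.
f(t) = 2t⁴ - 2t³ - 2t² - t + 3: f₀=0, f₁=-0.3984375, f₂=0.375, f₃=3.1640625, f₄=9, f₅=19.1015625, f₆=34.875, f₇=57.9140625, f₈=90.
(h/3)·[f₀ + 4f₁ + 2f₂ + 4f₃ + 2f₄ + 4f₅ + 2f₆ + 4f₇ + f₈] = 0.083333·(497.625) = 41.46875.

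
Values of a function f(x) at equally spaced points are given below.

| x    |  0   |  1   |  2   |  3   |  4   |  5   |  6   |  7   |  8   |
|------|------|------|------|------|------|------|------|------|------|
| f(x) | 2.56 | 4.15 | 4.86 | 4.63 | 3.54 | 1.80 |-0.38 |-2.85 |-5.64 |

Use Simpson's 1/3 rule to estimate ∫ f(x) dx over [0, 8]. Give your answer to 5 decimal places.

14.62667

h = 1, n = 8.
(h/3)·[y₀ + 4y₁ + 2y₂ + 4y₃ + 2y₄ + 4y₅ + 2y₆ + 4y₇ + y₈] = 0.333333·(43.88) = 14.62667.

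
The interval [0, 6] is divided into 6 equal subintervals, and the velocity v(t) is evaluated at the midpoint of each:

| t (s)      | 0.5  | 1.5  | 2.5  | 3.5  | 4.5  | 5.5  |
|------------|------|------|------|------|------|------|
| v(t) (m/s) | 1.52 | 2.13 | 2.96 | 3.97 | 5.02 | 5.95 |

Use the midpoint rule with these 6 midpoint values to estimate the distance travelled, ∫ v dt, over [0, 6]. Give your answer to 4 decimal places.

h = 1, n = 6.
h·[y(m₁) + y(m₂) + y(m₃) + y(m₄) + y(m₅) + y(m₆)] = 1·(21.55) = 21.5500.

21.5500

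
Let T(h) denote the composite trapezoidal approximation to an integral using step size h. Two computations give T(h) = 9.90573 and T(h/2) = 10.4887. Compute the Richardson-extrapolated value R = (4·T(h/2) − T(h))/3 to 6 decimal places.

10.683023

R = (4·T(h/2) − T(h)) / 3 = (4·10.4887 − 9.90573)/3 = (32.04907)/3 = 10.683023.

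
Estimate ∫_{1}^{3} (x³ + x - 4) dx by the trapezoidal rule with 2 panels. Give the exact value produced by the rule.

h = (3 − 1)/2 = 1.
Nodes x₀,…,x₂ = 1, 2, 3.
f(x) = x³ + x - 4: f₀=-2, f₁=6, f₂=26.
(h/2)·[f₀ + 2f₁ + f₂] = 0.5·(36) = 18.

18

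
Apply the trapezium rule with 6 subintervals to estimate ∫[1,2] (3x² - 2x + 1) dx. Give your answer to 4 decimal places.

5.0139

h = (2 − 1)/6 = 0.166667.
Nodes x₀,…,x₆ = 1, 1.166667, 1.333333, 1.5, 1.666667, 1.833333, 2.
f(x) = 3x² - 2x + 1: f₀=2, f₁=2.75, f₂=3.666667, f₃=4.75, f₄=6, f₅=7.416667, f₆=9.
(h/2)·[f₀ + 2f₁ + 2f₂ + 2f₃ + 2f₄ + 2f₅ + f₆] = 0.083333·(60.166667) = 5.0139.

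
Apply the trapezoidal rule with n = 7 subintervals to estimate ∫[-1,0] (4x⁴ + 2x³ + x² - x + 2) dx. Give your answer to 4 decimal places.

h = (0 − (-1))/7 = 0.142857.
Nodes x₀,…,x₇ = -1, -0.857143, -0.714286, -0.571429, -0.428571, -0.285714, -0.142857, 0.
f(x) = 4x⁴ + 2x³ + x² - x + 2: f₀=6, f₁=4.491462, f₂=3.536860, f₃=2.951270, f₄=2.589754, f₅=2.347355, f₆=2.159100, f₇=2.
(h/2)·[f₀ + 2f₁ + 2f₂ + 2f₃ + 2f₄ + 2f₅ + 2f₆ + f₇] = 0.071429·(44.151603) = 3.1537.

3.1537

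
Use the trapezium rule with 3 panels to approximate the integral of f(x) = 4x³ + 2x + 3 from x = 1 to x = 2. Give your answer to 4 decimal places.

21.3333

h = (2 − 1)/3 = 0.333333.
Nodes x₀,…,x₃ = 1, 1.333333, 1.666667, 2.
f(x) = 4x³ + 2x + 3: f₀=9, f₁=15.148148, f₂=24.851852, f₃=39.
(h/2)·[f₀ + 2f₁ + 2f₂ + f₃] = 0.166667·(128) = 21.3333.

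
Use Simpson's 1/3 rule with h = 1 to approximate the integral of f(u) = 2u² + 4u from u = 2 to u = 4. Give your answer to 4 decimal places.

h = (4 − 2)/2 = 1.
Nodes u₀,…,u₂ = 2, 3, 4.
f(u) = 2u² + 4u: f₀=16, f₁=30, f₂=48.
(h/3)·[f₀ + 4f₁ + f₂] = 0.333333·(184) = 61.3333.

61.3333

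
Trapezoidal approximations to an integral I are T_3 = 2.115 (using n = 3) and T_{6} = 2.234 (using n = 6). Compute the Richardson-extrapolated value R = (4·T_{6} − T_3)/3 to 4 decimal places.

R = (4·T_{6} − T_3) / 3 = (4·2.234 − 2.115)/3 = (6.821)/3 = 2.2737.

2.2737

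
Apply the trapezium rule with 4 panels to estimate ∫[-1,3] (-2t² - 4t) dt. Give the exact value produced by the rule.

-36

h = (3 − (-1))/4 = 1.
Nodes t₀,…,t₄ = -1, 0, 1, 2, 3.
f(t) = -2t² - 4t: f₀=2, f₁=0, f₂=-6, f₃=-16, f₄=-30.
(h/2)·[f₀ + 2f₁ + 2f₂ + 2f₃ + f₄] = 0.5·(-72) = -36.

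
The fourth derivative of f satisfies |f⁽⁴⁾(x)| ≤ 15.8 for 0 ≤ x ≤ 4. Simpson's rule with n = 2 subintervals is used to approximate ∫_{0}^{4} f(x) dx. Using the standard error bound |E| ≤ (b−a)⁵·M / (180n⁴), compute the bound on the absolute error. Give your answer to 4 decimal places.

|E| ≤ (4)⁵·15.8 / (180·2⁴) = 16179.2/2880 = 5.6178.

5.6178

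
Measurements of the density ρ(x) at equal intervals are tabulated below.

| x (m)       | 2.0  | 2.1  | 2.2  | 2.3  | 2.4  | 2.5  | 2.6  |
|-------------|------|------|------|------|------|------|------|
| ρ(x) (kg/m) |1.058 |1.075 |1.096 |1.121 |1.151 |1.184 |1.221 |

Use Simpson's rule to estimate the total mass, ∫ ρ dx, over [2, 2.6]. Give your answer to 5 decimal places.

h = 0.1, n = 6.
(h/3)·[y₀ + 4y₁ + 2y₂ + 4y₃ + 2y₄ + 4y₅ + y₆] = 0.033333·(20.293) = 0.67643.

0.67643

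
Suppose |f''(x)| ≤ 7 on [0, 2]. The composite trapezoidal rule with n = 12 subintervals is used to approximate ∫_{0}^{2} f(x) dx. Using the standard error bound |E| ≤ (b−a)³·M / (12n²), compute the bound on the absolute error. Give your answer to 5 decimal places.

|E| ≤ (2)³·7 / (12·12²) = 56/1728 = 0.03241.

0.03241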